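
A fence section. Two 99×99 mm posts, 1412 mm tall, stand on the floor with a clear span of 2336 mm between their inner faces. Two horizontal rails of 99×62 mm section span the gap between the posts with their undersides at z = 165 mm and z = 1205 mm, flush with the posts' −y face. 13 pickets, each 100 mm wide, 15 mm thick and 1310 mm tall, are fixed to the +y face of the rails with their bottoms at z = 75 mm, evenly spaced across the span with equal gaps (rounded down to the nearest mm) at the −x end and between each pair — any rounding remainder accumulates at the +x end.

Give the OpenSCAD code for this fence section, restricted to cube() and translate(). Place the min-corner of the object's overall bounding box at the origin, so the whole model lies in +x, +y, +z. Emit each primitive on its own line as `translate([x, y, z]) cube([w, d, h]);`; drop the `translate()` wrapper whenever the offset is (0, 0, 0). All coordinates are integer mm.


cube([99, 99, 1412]);
translate([2435, 0, 0]) cube([99, 99, 1412]);
translate([99, 0, 165]) cube([2336, 99, 62]);
translate([99, 0, 1205]) cube([2336, 99, 62]);
translate([173, 99, 75]) cube([100, 15, 1310]);
translate([347, 99, 75]) cube([100, 15, 1310]);
translate([521, 99, 75]) cube([100, 15, 1310]);
translate([695, 99, 75]) cube([100, 15, 1310]);
translate([869, 99, 75]) cube([100, 15, 1310]);
translate([1043, 99, 75]) cube([100, 15, 1310]);
translate([1217, 99, 75]) cube([100, 15, 1310]);
translate([1391, 99, 75]) cube([100, 15, 1310]);
translate([1565, 99, 75]) cube([100, 15, 1310]);
translate([1739, 99, 75]) cube([100, 15, 1310]);
translate([1913, 99, 75]) cube([100, 15, 1310]);
translate([2087, 99, 75]) cube([100, 15, 1310]);
translate([2261, 99, 75]) cube([100, 15, 1310]);


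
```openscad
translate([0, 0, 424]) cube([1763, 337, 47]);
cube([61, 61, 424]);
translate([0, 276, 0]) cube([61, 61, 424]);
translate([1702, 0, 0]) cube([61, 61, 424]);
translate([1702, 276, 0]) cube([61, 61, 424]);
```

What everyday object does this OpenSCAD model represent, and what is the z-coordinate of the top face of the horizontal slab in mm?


A bench. The seat-top height is 471 mm.

A long slab on four corner posts — a bench. The slab sits at z = 424 with thickness 47, so the top is 424 + 47 = 471 mm.


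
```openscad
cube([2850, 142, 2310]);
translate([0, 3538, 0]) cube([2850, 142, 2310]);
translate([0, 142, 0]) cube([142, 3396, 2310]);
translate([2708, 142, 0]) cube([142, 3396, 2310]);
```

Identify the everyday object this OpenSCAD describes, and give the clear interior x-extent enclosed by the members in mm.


A house (or room) frame. The interior width is 2566 mm.

Four 2310 mm walls enclosing a rectangle with no floor or roof — a room or house frame. Outside width is 2850 mm and wall thickness is 142 mm, so the interior width is 2850 − 2 × 142 = 2566 mm.


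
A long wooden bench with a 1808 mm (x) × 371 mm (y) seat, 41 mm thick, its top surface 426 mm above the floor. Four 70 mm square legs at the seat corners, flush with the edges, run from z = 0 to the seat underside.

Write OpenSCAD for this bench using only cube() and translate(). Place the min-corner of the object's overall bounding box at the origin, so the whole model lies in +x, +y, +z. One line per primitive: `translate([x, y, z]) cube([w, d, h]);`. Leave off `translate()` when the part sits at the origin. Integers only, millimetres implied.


// leg_h = 426 − 41 = 385
translate([0, 0, 385]) cube([1808, 371, 41]);
cube([70, 70, 385]);
translate([0, 301, 0]) cube([70, 70, 385]);
translate([1738, 0, 0]) cube([70, 70, 385]);
translate([1738, 301, 0]) cube([70, 70, 385]);


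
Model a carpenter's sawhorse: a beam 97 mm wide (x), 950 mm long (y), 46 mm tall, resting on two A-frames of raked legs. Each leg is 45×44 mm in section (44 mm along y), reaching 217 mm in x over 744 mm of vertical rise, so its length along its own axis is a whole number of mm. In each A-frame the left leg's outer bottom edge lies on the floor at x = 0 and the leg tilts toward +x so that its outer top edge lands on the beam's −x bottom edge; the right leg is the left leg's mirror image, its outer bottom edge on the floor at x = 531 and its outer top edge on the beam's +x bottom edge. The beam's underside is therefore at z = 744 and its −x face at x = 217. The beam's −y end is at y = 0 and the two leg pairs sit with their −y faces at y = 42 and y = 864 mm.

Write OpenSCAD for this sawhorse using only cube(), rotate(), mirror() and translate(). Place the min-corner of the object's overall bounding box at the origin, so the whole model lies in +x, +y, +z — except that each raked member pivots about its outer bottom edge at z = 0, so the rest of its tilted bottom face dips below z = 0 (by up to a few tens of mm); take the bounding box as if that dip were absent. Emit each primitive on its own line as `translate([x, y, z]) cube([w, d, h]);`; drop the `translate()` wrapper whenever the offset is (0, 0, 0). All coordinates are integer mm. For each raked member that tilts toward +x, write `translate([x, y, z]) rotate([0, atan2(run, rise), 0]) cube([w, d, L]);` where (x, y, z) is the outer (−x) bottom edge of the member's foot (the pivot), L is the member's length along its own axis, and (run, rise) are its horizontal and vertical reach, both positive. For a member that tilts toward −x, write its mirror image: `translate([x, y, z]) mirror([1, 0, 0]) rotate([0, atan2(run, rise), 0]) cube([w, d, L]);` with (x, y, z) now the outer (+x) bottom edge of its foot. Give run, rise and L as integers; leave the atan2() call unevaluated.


translate([217, 0, 744]) cube([97, 950, 46]);
translate([0, 42, 0]) rotate([0, atan2(217, 744), 0]) cube([45, 44, 775]);
translate([531, 42, 0]) mirror([1, 0, 0]) rotate([0, atan2(217, 744), 0]) cube([45, 44, 775]);
translate([0, 864, 0]) rotate([0, atan2(217, 744), 0]) cube([45, 44, 775]);
translate([531, 864, 0]) mirror([1, 0, 0]) rotate([0, atan2(217, 744), 0]) cube([45, 44, 775]);


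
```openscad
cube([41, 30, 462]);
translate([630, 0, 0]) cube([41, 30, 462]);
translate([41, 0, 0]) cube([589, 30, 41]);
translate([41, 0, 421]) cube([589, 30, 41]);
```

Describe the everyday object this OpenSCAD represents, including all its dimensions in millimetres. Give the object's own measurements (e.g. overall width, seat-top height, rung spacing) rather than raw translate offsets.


A rectangular picture frame lying in the x–z plane (depth along y). The opening is 589 mm wide (x) by 380 mm tall (z), surrounded by a border 41 mm wide on all four sides. The frame is 30 mm deep and is made of two full-height vertical stiles with two horizontal rails fitted between them.


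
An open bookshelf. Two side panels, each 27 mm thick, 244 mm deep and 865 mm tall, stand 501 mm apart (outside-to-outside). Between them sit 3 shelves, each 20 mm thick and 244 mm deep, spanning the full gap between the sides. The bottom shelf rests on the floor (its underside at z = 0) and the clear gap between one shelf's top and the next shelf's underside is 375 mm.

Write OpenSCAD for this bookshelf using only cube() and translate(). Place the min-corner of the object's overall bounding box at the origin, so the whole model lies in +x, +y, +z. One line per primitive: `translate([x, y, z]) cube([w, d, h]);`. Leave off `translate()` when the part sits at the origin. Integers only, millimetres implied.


cube([27, 244, 865]);
translate([474, 0, 0]) cube([27, 244, 865]);
translate([27, 0, 0]) cube([447, 244, 20]);
translate([27, 0, 395]) cube([447, 244, 20]);
translate([27, 0, 790]) cube([447, 244, 20]);


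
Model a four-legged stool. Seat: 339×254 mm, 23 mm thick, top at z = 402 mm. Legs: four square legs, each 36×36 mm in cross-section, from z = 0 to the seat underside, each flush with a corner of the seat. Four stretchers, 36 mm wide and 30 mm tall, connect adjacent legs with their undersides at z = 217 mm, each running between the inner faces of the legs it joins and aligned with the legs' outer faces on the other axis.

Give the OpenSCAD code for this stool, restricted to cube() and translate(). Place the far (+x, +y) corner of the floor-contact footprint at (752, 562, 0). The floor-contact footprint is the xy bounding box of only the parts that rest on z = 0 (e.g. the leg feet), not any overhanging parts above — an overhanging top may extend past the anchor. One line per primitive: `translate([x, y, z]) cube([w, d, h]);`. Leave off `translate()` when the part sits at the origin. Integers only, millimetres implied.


translate([413, 308, 379]) cube([339, 254, 23]);
translate([413, 308, 0]) cube([36, 36, 379]);
translate([716, 308, 0]) cube([36, 36, 379]);
translate([413, 526, 0]) cube([36, 36, 379]);
translate([716, 526, 0]) cube([36, 36, 379]);
translate([449, 308, 217]) cube([267, 36, 30]);
translate([449, 526, 217]) cube([267, 36, 30]);
translate([413, 344, 217]) cube([36, 182, 30]);
translate([716, 344, 217]) cube([36, 182, 30]);


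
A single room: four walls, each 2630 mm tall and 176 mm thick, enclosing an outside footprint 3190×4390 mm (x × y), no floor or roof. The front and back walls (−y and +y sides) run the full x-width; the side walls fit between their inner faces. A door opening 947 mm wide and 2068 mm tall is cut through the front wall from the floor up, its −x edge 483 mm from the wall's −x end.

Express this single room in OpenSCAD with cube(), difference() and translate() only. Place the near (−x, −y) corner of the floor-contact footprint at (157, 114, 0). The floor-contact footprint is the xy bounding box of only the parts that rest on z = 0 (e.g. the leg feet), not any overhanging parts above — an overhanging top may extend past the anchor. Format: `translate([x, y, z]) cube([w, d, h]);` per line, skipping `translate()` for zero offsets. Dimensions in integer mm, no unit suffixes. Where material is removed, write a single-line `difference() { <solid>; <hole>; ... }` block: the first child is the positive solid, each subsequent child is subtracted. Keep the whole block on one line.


difference() { translate([157, 114, 0]) cube([3190, 176, 2630]); translate([640, 114, 0]) cube([947, 176, 2068]); }
translate([157, 4328, 0]) cube([3190, 176, 2630]);
translate([157, 290, 0]) cube([176, 4038, 2630]);
translate([3171, 290, 0]) cube([176, 4038, 2630]);


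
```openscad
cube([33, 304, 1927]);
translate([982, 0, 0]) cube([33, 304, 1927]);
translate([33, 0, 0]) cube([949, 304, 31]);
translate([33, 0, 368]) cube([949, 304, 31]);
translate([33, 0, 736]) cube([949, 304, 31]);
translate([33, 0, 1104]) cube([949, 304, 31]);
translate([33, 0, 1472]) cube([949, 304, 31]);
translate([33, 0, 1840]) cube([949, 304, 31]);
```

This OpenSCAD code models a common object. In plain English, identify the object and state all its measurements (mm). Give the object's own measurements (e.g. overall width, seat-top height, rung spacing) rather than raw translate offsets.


An open bookshelf. Two side panels, each 33 mm thick, 304 mm deep and 1927 mm tall, stand 1015 mm apart (outside-to-outside). Between them sit 6 shelves, each 31 mm thick and 304 mm deep, spanning the full gap between the sides. The bottom shelf rests on the floor (its underside at z = 0) and the clear gap between one shelf's top and the next shelf's underside is 337 mm.


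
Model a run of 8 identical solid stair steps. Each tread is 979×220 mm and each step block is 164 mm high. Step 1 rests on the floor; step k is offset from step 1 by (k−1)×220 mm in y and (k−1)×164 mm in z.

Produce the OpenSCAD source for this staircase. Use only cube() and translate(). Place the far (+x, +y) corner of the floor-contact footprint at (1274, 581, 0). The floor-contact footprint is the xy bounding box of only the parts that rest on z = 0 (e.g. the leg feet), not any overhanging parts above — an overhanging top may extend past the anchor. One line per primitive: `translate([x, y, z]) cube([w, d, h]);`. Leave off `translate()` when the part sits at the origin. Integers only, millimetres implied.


translate([295, 361, 0]) cube([979, 220, 164]);
translate([295, 581, 164]) cube([979, 220, 164]);
translate([295, 801, 328]) cube([979, 220, 164]);
translate([295, 1021, 492]) cube([979, 220, 164]);
translate([295, 1241, 656]) cube([979, 220, 164]);
translate([295, 1461, 820]) cube([979, 220, 164]);
translate([295, 1681, 984]) cube([979, 220, 164]);
translate([295, 1901, 1148]) cube([979, 220, 164]);


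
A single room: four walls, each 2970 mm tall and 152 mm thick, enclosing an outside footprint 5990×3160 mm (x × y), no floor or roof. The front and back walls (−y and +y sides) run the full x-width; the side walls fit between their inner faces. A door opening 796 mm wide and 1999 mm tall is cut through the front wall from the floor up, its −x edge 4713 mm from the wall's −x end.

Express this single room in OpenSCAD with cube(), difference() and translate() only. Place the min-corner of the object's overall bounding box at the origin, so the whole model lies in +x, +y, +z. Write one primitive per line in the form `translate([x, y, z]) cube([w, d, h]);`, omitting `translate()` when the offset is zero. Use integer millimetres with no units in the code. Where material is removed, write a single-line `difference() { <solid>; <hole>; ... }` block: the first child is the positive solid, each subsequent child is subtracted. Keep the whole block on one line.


difference() { cube([5990, 152, 2970]); translate([4713, 0, 0]) cube([796, 152, 1999]); }
translate([0, 3008, 0]) cube([5990, 152, 2970]);
translate([0, 152, 0]) cube([152, 2856, 2970]);
translate([5838, 152, 0]) cube([152, 2856, 2970]);


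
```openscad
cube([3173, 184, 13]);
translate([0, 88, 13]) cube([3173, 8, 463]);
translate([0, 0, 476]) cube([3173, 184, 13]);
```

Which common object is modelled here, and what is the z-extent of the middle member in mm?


An I-beam. The web height is 463 mm.

Two wide flanges with a thin centred web — an I-beam. Overall 489 mm minus two 13 mm flanges gives a web of 489 − 2·13 = 463 mm.


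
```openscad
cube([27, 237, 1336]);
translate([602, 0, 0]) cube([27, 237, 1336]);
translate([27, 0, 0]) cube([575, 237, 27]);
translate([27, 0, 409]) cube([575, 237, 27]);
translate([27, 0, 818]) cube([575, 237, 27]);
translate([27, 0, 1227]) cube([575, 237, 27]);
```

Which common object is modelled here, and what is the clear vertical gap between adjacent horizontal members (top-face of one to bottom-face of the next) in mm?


A bookshelf. The clear shelf gap is 382 mm.

Two tall side panels with 4 horizontal boards between them — a bookshelf. The first two shelf undersides are at z = 0 and z = 409; with shelf thickness 27, the clear gap is 409 − 0 − 27 = 382 mm.


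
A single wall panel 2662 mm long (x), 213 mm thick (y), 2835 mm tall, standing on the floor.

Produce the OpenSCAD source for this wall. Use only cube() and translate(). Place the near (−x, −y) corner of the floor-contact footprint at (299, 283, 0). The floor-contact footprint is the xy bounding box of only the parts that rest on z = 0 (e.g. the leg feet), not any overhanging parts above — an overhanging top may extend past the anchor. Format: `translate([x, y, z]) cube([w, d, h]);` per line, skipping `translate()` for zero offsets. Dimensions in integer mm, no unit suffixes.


translate([299, 283, 0]) cube([2662, 213, 2835]);


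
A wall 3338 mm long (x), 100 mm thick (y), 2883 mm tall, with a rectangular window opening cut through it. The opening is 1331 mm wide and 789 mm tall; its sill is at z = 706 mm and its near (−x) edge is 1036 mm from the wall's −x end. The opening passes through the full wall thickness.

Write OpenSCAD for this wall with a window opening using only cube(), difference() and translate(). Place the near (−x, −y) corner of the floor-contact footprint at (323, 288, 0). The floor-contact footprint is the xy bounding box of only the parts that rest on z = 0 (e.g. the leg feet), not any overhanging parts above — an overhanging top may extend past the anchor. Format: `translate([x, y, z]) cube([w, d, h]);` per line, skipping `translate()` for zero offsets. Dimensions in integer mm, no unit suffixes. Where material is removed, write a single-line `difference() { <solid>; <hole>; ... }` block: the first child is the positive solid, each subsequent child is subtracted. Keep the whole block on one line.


difference() { translate([323, 288, 0]) cube([3338, 100, 2883]); translate([1359, 288, 706]) cube([1331, 100, 789]); }


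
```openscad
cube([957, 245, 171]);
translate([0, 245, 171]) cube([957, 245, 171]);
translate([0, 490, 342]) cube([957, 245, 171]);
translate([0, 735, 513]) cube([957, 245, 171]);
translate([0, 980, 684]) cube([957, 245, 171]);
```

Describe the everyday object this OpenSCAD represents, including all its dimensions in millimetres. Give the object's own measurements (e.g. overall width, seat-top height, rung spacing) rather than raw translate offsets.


A straight staircase of 5 solid steps. Each step is 957 mm wide (x), 245 mm deep (y, the going) and 171 mm tall (the rise). The first step rests on the floor; each subsequent step sits one going further in +y and one rise higher in +z, directly behind and above the previous step with no overlap.


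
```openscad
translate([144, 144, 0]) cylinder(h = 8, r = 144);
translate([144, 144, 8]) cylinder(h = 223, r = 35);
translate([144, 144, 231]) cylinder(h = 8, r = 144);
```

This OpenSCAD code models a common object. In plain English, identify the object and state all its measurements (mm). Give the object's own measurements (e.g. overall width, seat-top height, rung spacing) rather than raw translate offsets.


A spool: two coaxial disc flanges of radius 144 mm and thickness 8 mm, joined by a core cylinder of radius 35 mm and height 223 mm. The lower flange rests on z = 0 and the three cylinders share a vertical axis.


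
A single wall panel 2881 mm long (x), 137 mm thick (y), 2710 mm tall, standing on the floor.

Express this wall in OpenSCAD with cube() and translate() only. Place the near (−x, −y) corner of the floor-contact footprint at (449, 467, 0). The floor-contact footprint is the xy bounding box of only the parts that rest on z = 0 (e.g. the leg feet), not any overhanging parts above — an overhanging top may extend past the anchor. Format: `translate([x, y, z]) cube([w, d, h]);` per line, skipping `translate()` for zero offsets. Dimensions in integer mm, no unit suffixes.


translate([449, 467, 0]) cube([2881, 137, 2710]);


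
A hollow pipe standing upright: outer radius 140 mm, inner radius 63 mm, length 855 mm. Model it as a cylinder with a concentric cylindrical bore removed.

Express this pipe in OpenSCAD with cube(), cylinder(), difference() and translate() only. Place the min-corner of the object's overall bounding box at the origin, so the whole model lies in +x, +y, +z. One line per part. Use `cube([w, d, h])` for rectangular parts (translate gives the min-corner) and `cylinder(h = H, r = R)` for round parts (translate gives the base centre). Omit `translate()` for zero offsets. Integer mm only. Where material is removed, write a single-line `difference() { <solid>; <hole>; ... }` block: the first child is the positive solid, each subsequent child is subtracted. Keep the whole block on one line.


difference() { translate([140, 140, 0]) cylinder(h = 855, r = 140); translate([140, 140, 0]) cylinder(h = 855, r = 63); }


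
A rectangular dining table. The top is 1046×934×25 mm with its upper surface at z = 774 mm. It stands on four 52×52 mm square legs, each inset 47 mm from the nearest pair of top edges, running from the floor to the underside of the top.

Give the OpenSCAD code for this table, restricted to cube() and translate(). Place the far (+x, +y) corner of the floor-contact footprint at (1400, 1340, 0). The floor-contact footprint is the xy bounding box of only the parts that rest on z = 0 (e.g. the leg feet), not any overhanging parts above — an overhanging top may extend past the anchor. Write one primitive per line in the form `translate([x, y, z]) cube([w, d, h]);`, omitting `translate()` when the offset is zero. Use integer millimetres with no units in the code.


translate([401, 453, 749]) cube([1046, 934, 25]);
translate([448, 500, 0]) cube([52, 52, 749]);
translate([1348, 500, 0]) cube([52, 52, 749]);
translate([448, 1288, 0]) cube([52, 52, 749]);
translate([1348, 1288, 0]) cube([52, 52, 749]);


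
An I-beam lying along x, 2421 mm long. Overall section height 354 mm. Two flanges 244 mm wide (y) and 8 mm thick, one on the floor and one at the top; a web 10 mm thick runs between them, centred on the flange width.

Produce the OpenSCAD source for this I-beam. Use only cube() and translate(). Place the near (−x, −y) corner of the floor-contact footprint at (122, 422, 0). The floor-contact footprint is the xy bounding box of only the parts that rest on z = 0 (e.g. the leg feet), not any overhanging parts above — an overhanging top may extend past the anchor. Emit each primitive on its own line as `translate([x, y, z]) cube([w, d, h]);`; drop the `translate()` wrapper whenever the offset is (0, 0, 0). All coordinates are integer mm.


translate([122, 422, 0]) cube([2421, 244, 8]);
translate([122, 539, 8]) cube([2421, 10, 338]);
translate([122, 422, 346]) cube([2421, 244, 8]);


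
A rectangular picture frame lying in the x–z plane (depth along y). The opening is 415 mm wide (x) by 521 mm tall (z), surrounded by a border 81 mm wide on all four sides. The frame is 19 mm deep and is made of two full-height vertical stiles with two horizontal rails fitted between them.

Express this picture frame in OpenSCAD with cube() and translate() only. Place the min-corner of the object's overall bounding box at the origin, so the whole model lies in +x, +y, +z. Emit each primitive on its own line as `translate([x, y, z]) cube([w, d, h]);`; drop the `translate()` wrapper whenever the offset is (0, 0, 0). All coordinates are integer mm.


cube([81, 19, 683]);
translate([496, 0, 0]) cube([81, 19, 683]);
translate([81, 0, 0]) cube([415, 19, 81]);
translate([81, 0, 602]) cube([415, 19, 81]);


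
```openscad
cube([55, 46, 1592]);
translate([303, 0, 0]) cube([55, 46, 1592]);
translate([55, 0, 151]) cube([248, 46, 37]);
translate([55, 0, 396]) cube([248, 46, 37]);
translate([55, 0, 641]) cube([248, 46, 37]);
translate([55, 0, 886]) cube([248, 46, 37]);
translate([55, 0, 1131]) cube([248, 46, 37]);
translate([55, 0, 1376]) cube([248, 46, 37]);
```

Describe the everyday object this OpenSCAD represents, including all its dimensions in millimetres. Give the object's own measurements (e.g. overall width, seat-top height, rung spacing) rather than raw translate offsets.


A straight ladder. Two 55×46 mm vertical rails, 1592 mm tall, stand 358 mm apart (outside-to-outside) with their front faces coplanar on the −y side. 6 rungs, each 46 mm deep and 37 mm tall, span between the inner faces of the rails, front faces flush with the rails. The lowest rung's underside is at z = 151 mm and rungs are spaced 245 mm apart (underside to underside).


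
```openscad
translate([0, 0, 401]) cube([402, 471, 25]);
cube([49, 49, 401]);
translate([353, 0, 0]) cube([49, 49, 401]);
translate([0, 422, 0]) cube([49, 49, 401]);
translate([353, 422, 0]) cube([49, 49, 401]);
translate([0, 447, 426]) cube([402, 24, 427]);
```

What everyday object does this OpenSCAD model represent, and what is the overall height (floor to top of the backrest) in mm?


A chair. The overall height is 853 mm.

A slab on four corner posts with a tall panel at the back — a chair. The seat slab sits at z = 401 with thickness 25, and the 427 mm backrest starts at the seat top, so the overall height is 401 + 25 + 427 = 853 mm.


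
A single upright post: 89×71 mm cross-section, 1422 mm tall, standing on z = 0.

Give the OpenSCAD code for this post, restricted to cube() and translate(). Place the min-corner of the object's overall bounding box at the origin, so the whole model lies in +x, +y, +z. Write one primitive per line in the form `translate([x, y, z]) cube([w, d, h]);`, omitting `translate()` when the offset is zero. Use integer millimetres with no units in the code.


cube([89, 71, 1422]);


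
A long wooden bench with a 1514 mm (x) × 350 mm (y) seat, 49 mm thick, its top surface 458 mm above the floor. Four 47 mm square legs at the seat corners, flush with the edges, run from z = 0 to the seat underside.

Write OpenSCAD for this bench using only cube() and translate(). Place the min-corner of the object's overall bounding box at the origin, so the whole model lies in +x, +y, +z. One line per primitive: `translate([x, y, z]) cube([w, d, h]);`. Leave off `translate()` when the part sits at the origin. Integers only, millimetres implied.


translate([0, 0, 409]) cube([1514, 350, 49]);
cube([47, 47, 409]);
translate([0, 303, 0]) cube([47, 47, 409]);
translate([1467, 0, 0]) cube([47, 47, 409]);
translate([1467, 303, 0]) cube([47, 47, 409]);


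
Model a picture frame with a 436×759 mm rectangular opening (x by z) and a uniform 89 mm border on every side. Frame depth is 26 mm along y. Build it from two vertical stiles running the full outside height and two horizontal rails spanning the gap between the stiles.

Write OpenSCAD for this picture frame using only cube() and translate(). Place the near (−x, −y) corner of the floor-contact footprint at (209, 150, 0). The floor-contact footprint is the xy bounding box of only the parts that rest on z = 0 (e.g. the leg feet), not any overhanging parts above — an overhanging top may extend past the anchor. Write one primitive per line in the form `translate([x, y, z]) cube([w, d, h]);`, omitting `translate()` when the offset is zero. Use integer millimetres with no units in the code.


translate([209, 150, 0]) cube([89, 26, 937]);
translate([734, 150, 0]) cube([89, 26, 937]);
translate([298, 150, 0]) cube([436, 26, 89]);
translate([298, 150, 848]) cube([436, 26, 89]);


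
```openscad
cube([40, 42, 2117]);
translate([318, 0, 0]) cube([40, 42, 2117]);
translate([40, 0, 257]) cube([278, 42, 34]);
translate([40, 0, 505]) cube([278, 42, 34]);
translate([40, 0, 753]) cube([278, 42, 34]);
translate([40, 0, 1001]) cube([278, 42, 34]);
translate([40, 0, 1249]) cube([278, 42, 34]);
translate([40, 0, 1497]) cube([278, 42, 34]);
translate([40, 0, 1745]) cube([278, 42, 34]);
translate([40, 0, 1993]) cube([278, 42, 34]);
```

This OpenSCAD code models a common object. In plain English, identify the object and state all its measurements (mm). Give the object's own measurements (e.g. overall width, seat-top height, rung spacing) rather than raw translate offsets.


A straight ladder. Two 40×42 mm vertical rails, 2117 mm tall, stand 358 mm apart (outside-to-outside) with their front faces coplanar on the −y side. 8 rungs, each 42 mm deep and 34 mm tall, span between the inner faces of the rails, front faces flush with the rails. The lowest rung's underside is at z = 257 mm and rungs are spaced 248 mm apart (underside to underside).


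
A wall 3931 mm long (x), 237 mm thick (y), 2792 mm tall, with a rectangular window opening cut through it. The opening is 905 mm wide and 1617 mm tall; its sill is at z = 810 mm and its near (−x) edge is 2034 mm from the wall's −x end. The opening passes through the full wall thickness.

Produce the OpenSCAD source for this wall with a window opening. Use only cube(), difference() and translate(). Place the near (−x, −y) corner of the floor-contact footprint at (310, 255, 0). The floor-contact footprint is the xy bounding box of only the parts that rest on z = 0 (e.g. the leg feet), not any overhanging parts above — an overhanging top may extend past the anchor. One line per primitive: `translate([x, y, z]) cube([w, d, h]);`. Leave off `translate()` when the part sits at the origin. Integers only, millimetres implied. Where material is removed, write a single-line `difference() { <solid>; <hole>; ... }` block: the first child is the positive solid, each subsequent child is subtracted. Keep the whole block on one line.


difference() { translate([310, 255, 0]) cube([3931, 237, 2792]); translate([2344, 255, 810]) cube([905, 237, 1617]); }


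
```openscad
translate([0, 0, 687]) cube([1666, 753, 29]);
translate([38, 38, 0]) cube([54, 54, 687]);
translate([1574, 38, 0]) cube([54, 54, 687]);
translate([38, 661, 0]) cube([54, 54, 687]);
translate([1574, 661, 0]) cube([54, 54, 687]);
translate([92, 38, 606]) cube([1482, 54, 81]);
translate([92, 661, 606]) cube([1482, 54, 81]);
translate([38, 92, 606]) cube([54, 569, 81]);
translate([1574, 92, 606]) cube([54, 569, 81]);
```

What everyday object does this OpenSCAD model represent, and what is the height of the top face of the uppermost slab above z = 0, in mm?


A table. The table height is 716 mm.

A 1666×753×29 slab sits at z = 687 on four 54 mm square posts — a table. The top surface is at 687 + 29 = 716 mm.


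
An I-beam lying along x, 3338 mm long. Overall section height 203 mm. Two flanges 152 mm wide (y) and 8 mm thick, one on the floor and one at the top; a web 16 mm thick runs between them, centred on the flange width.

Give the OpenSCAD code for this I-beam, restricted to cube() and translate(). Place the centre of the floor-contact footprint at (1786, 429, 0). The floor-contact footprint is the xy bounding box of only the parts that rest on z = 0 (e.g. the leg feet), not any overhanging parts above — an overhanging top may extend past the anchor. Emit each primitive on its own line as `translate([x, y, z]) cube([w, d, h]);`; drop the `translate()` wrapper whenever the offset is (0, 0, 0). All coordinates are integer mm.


translate([117, 353, 0]) cube([3338, 152, 8]);
translate([117, 421, 8]) cube([3338, 16, 187]);
translate([117, 353, 195]) cube([3338, 152, 8]);


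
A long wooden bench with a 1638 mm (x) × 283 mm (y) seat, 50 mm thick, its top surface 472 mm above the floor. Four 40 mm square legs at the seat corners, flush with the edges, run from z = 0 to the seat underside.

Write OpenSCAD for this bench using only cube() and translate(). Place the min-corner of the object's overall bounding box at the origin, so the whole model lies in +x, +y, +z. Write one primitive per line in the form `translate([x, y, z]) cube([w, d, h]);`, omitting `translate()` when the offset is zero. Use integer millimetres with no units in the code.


translate([0, 0, 422]) cube([1638, 283, 50]);
cube([40, 40, 422]);
translate([0, 243, 0]) cube([40, 40, 422]);
translate([1598, 0, 0]) cube([40, 40, 422]);
translate([1598, 243, 0]) cube([40, 40, 422]);


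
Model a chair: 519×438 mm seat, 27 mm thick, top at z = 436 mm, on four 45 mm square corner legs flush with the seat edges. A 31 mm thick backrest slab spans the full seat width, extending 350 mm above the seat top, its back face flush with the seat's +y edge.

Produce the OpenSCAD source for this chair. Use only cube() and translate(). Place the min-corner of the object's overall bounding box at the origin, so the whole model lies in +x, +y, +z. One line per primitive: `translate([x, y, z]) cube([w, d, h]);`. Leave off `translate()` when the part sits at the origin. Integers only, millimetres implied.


// leg_h = 436 - 27 = 409
translate([0, 0, 409]) cube([519, 438, 27]);
cube([45, 45, 409]);
translate([474, 0, 0]) cube([45, 45, 409]);
translate([0, 393, 0]) cube([45, 45, 409]);
translate([474, 393, 0]) cube([45, 45, 409]);
translate([0, 407, 436]) cube([519, 31, 350]);


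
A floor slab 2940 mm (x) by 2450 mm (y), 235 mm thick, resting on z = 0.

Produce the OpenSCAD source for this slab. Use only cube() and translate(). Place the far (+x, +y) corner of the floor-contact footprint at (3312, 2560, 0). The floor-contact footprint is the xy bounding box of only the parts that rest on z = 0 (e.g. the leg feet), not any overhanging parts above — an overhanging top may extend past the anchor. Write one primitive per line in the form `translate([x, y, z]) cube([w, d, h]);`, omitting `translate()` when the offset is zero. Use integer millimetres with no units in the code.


translate([372, 110, 0]) cube([2940, 2450, 235]);


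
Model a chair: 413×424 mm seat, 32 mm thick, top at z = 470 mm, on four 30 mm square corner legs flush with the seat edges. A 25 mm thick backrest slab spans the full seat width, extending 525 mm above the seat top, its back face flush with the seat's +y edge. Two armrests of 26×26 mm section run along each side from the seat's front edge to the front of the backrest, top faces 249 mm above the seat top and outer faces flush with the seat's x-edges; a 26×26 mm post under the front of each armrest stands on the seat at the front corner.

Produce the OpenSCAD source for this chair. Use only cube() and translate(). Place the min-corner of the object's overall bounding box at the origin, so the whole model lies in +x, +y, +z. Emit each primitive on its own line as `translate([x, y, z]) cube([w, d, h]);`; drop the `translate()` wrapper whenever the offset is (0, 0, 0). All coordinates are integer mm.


// leg_h = 470 - 32 = 438
// arm post h = 249 - 26 = 223
translate([0, 0, 438]) cube([413, 424, 32]);
cube([30, 30, 438]);
translate([383, 0, 0]) cube([30, 30, 438]);
translate([0, 394, 0]) cube([30, 30, 438]);
translate([383, 394, 0]) cube([30, 30, 438]);
translate([0, 399, 470]) cube([413, 25, 525]);
translate([0, 0, 693]) cube([26, 399, 26]);
translate([387, 0, 693]) cube([26, 399, 26]);
translate([0, 0, 470]) cube([26, 26, 223]);
translate([387, 0, 470]) cube([26, 26, 223]);


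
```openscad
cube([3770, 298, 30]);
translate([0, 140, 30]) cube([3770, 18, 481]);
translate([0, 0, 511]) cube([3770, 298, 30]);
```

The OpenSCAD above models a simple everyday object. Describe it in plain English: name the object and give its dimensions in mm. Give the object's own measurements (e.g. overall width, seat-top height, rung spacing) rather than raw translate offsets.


An I-beam lying along x, 3770 mm long. Overall section height 541 mm. Two flanges 298 mm wide (y) and 30 mm thick, one on the floor and one at the top; a web 18 mm thick runs between them, centred on the flange width.


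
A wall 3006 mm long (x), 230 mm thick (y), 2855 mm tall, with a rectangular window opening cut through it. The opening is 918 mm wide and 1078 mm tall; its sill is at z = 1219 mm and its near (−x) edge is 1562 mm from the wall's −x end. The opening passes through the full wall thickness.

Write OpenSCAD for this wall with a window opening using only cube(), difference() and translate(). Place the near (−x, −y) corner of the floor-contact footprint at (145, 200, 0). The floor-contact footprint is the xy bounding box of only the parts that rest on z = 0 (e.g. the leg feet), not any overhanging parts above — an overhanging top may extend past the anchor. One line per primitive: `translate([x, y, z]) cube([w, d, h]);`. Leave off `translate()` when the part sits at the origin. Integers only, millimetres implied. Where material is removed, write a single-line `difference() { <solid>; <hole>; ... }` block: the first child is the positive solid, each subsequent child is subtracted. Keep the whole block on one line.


difference() { translate([145, 200, 0]) cube([3006, 230, 2855]); translate([1707, 200, 1219]) cube([918, 230, 1078]); }


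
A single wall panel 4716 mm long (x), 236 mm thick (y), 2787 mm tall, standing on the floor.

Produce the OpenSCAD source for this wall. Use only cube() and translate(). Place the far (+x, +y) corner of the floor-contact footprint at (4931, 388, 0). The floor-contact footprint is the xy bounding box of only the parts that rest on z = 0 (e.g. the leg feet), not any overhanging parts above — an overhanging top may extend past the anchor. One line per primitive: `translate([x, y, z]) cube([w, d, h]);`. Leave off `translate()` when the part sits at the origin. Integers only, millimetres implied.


translate([215, 152, 0]) cube([4716, 236, 2787]);


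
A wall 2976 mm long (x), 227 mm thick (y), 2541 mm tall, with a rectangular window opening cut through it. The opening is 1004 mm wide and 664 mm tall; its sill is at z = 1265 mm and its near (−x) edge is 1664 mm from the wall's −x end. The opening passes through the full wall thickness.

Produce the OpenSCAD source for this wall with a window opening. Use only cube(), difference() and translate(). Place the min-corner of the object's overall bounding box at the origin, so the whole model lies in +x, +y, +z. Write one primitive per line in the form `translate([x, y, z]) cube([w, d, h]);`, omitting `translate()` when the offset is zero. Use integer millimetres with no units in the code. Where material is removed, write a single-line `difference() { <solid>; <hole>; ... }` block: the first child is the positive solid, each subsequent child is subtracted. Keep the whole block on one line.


difference() { cube([2976, 227, 2541]); translate([1664, 0, 1265]) cube([1004, 227, 664]); }


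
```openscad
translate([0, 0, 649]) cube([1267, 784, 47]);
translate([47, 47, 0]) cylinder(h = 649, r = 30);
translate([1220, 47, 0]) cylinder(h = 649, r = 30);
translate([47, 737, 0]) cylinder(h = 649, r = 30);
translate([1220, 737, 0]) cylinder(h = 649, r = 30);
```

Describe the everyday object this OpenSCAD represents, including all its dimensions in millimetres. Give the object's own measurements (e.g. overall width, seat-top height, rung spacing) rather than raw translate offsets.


A table: top 1267 mm (x) × 784 mm (y), 47 mm thick, upper face at z = 696 mm, on four round legs of 60 mm diameter, each leg's bounding box inset 17 mm from the nearest pair of top edges from z = 0 to the bottom of the top.


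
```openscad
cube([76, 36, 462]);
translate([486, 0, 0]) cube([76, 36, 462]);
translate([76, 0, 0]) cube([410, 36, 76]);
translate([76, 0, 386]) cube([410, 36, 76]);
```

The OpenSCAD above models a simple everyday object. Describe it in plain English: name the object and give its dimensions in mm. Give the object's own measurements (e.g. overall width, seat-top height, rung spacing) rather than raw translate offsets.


A rectangular picture frame lying in the x–z plane (depth along y). The opening is 410 mm wide (x) by 310 mm tall (z), surrounded by a border 76 mm wide on all four sides. The frame is 36 mm deep and is made of two full-height vertical stiles with two horizontal rails fitted between them.


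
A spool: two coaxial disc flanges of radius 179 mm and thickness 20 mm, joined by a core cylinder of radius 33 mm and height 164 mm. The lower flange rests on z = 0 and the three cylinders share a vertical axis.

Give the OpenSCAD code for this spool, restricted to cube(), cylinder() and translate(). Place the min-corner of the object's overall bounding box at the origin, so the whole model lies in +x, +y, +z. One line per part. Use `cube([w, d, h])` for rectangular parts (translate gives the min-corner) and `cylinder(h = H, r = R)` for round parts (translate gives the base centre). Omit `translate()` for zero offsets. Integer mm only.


translate([179, 179, 0]) cylinder(h = 20, r = 179);
translate([179, 179, 20]) cylinder(h = 164, r = 33);
translate([179, 179, 184]) cylinder(h = 20, r = 179);


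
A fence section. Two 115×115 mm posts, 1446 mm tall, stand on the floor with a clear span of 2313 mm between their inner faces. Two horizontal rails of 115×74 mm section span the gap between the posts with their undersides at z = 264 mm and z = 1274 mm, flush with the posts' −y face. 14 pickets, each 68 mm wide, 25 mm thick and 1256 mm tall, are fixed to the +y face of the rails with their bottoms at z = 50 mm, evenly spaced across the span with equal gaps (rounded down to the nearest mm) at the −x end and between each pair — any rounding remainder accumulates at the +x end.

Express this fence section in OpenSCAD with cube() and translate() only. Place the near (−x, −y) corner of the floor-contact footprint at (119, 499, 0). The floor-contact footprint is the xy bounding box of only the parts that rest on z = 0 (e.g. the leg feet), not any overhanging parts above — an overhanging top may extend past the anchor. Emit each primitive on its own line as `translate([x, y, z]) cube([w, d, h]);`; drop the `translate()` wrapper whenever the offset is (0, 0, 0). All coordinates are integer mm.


translate([119, 499, 0]) cube([115, 115, 1446]);
translate([2547, 499, 0]) cube([115, 115, 1446]);
translate([234, 499, 264]) cube([2313, 115, 74]);
translate([234, 499, 1274]) cube([2313, 115, 74]);
translate([324, 614, 50]) cube([68, 25, 1256]);
translate([482, 614, 50]) cube([68, 25, 1256]);
translate([640, 614, 50]) cube([68, 25, 1256]);
translate([798, 614, 50]) cube([68, 25, 1256]);
translate([956, 614, 50]) cube([68, 25, 1256]);
translate([1114, 614, 50]) cube([68, 25, 1256]);
translate([1272, 614, 50]) cube([68, 25, 1256]);
translate([1430, 614, 50]) cube([68, 25, 1256]);
translate([1588, 614, 50]) cube([68, 25, 1256]);
translate([1746, 614, 50]) cube([68, 25, 1256]);
translate([1904, 614, 50]) cube([68, 25, 1256]);
translate([2062, 614, 50]) cube([68, 25, 1256]);
translate([2220, 614, 50]) cube([68, 25, 1256]);
translate([2378, 614, 50]) cube([68, 25, 1256]);
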